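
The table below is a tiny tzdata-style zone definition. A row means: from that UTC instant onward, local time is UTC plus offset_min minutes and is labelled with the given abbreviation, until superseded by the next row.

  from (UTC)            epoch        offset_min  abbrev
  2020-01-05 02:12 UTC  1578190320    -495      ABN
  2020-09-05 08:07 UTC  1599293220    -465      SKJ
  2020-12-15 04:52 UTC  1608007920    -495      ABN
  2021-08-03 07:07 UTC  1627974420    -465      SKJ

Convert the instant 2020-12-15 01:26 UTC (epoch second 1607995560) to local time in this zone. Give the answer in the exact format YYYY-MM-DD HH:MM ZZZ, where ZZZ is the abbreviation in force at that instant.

Query: 2020-12-15 01:26 UTC
Rule 2/4 (SKJ, -07:45): 2020-09-05 08:07 UTC ≤ query < 2020-12-15 04:52 UTC
1·60 + 26 - 465 = -379 min
-379 = -1·1440 + 1061; 1061 = 17·60 + 41 → 17:41, 2020-12-15 - 1 day = 2020-12-14
→ 2020-12-14 17:41 SKJ

2020-12-14 17:41 SKJ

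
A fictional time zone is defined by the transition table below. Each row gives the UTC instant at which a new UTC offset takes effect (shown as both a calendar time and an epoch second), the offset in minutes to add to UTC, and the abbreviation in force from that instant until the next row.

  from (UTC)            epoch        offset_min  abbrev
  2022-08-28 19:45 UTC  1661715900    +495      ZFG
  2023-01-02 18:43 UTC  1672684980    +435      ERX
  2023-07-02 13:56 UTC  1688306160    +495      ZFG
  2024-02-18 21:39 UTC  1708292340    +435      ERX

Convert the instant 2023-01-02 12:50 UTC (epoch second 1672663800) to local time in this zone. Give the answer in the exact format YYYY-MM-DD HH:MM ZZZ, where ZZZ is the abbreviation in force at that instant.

2023-01-02 21:05 ZFG

Query: 2023-01-02 12:50 UTC
Rule 1/4 (ZFG, +08:15): 2022-08-28 19:45 UTC ≤ query < 2023-01-02 18:43 UTC
12·60 + 50 + 495 = 1265 min
1265 = 0·1440 + 1265; 1265 = 21·60 + 5 → 21:05, same day
→ 2023-01-02 21:05 ZFG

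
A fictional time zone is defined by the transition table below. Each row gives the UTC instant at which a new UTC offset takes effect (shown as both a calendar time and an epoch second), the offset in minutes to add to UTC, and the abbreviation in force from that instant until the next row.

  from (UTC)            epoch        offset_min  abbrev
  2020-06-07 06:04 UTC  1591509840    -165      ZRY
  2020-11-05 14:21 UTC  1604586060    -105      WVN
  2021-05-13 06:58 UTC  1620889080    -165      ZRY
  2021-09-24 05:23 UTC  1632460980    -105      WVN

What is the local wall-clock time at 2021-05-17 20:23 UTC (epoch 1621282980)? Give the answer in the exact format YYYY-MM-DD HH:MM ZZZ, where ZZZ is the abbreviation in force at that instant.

2021-05-17 17:38 ZRY

Query: 2021-05-17 20:23 UTC
Rule 3/4 (ZRY, -02:45): 2021-05-13 06:58 UTC ≤ query < 2021-09-24 05:23 UTC
20·60 + 23 - 165 = 1058 min
1058 = 0·1440 + 1058; 1058 = 17·60 + 38 → 17:38, same day
→ 2021-05-17 17:38 ZRY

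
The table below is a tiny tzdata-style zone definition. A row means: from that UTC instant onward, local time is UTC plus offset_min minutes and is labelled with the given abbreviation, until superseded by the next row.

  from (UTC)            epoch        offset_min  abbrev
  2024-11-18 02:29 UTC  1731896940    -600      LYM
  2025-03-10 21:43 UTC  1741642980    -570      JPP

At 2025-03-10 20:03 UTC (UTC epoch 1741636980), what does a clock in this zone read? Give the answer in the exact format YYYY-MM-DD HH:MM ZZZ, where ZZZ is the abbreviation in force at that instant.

Query: 2025-03-10 20:03 UTC
Rule 1/2 (LYM, -10:00): 2024-11-18 02:29 UTC ≤ query < 2025-03-10 21:43 UTC
20·60 + 3 - 600 = 603 min
603 = 0·1440 + 603; 603 = 10·60 + 3 → 10:03, same day
→ 2025-03-10 10:03 LYM

2025-03-10 10:03 LYM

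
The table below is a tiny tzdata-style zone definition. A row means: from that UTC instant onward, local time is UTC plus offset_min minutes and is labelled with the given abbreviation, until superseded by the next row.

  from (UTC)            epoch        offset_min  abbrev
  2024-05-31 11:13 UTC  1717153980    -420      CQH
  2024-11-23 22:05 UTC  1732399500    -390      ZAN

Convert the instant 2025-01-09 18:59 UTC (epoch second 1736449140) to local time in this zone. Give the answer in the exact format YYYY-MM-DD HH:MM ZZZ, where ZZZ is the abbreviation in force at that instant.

2025-01-09 12:29 ZAN

Query: 2025-01-09 18:59 UTC
Rule 2/2 (ZAN, -06:30): 2024-11-23 22:05 UTC ≤ query < +∞
18·60 + 59 - 390 = 749 min
749 = 0·1440 + 749; 749 = 12·60 + 29 → 12:29, same day
→ 2025-01-09 12:29 ZAN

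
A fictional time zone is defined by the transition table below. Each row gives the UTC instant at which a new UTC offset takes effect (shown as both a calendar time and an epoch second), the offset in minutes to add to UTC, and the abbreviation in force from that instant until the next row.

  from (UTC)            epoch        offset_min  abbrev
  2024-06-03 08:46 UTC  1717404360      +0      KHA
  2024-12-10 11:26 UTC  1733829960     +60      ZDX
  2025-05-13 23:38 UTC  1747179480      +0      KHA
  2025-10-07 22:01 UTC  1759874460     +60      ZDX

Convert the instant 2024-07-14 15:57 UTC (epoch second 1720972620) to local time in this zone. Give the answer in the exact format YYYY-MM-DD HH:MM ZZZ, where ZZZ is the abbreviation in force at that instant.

Query: 2024-07-14 15:57 UTC
Rule 1/4 (KHA, +00:00): 2024-06-03 08:46 UTC ≤ query < 2024-12-10 11:26 UTC
15·60 + 57 + 0 = 957 min
957 = 0·1440 + 957; 957 = 15·60 + 57 → 15:57, same day
→ 2024-07-14 15:57 KHA

2024-07-14 15:57 KHA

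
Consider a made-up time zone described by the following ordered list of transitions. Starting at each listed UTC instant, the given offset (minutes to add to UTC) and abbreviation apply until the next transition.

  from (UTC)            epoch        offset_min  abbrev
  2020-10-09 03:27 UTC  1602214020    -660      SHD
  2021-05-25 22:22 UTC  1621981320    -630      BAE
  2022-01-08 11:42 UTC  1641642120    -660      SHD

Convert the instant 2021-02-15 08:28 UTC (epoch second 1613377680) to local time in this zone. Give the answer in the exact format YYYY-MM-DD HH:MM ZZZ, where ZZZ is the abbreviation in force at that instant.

Query: 2021-02-15 08:28 UTC
Rule 1/3 (SHD, -11:00): 2020-10-09 03:27 UTC ≤ query < 2021-05-25 22:22 UTC
8·60 + 28 - 660 = -152 min
-152 = -1·1440 + 1288; 1288 = 21·60 + 28 → 21:28, 2021-02-15 - 1 day = 2021-02-14
→ 2021-02-14 21:28 SHD

2021-02-14 21:28 SHD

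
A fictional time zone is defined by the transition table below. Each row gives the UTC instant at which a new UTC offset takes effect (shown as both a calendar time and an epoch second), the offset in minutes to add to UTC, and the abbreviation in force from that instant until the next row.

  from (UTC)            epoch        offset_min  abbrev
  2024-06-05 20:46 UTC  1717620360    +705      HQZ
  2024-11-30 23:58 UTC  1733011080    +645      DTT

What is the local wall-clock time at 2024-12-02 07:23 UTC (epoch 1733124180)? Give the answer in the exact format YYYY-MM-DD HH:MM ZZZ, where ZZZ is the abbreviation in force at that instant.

2024-12-02 18:08 DTT

Query: 2024-12-02 07:23 UTC
Rule 2/2 (DTT, +10:45): 2024-11-30 23:58 UTC ≤ query < +∞
7·60 + 23 + 645 = 1088 min
1088 = 0·1440 + 1088; 1088 = 18·60 + 8 → 18:08, same day
→ 2024-12-02 18:08 DTT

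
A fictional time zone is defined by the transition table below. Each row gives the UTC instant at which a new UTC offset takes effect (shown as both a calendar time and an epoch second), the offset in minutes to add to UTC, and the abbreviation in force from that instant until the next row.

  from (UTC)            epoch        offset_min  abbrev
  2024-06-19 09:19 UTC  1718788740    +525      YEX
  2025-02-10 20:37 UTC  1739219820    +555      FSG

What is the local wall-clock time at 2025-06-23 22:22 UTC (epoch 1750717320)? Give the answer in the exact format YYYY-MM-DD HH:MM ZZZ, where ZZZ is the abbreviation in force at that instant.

Query: 2025-06-23 22:22 UTC
Rule 2/2 (FSG, +09:15): 2025-02-10 20:37 UTC ≤ query < +∞
22·60 + 22 + 555 = 1897 min
1897 = 1·1440 + 457; 457 = 7·60 + 37 → 07:37, 2025-06-23 + 1 day = 2025-06-24
→ 2025-06-24 07:37 FSG

2025-06-24 07:37 FSG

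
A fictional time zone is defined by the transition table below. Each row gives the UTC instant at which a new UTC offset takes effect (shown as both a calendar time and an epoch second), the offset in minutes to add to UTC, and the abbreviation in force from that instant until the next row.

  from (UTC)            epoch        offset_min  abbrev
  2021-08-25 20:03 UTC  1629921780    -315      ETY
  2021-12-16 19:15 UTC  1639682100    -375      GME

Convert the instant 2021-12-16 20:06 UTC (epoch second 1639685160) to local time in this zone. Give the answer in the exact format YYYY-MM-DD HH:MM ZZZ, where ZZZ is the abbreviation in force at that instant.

Query: 2021-12-16 20:06 UTC
Rule 2/2 (GME, -06:15): 2021-12-16 19:15 UTC ≤ query < +∞
20·60 + 6 - 375 = 831 min
831 = 0·1440 + 831; 831 = 13·60 + 51 → 13:51, same day
→ 2021-12-16 13:51 GME

2021-12-16 13:51 GME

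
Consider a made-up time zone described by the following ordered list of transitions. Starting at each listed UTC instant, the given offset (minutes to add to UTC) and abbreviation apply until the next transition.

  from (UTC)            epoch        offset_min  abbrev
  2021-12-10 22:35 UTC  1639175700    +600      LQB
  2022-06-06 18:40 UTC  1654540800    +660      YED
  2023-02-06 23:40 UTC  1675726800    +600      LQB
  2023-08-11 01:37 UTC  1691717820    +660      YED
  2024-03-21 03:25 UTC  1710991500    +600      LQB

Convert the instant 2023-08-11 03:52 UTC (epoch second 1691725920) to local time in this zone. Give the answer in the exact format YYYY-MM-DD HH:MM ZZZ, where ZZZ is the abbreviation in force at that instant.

Query: 2023-08-11 03:52 UTC
Rule 4/5 (YED, +11:00): 2023-08-11 01:37 UTC ≤ query < 2024-03-21 03:25 UTC
3·60 + 52 + 660 = 892 min
892 = 0·1440 + 892; 892 = 14·60 + 52 → 14:52, same day
→ 2023-08-11 14:52 YED

2023-08-11 14:52 YED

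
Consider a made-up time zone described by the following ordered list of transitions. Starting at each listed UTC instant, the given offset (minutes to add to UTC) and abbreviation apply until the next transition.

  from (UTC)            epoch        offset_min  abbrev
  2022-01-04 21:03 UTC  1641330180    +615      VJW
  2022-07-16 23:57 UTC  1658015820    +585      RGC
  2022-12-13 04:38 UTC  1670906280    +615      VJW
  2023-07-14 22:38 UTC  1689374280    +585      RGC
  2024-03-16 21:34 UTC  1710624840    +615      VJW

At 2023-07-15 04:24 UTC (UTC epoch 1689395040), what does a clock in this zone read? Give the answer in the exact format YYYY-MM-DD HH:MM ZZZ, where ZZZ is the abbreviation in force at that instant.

Query: 2023-07-15 04:24 UTC
Rule 4/5 (RGC, +09:45): 2023-07-14 22:38 UTC ≤ query < 2024-03-16 21:34 UTC
4·60 + 24 + 585 = 849 min
849 = 0·1440 + 849; 849 = 14·60 + 9 → 14:09, same day
→ 2023-07-15 14:09 RGC

2023-07-15 14:09 RGC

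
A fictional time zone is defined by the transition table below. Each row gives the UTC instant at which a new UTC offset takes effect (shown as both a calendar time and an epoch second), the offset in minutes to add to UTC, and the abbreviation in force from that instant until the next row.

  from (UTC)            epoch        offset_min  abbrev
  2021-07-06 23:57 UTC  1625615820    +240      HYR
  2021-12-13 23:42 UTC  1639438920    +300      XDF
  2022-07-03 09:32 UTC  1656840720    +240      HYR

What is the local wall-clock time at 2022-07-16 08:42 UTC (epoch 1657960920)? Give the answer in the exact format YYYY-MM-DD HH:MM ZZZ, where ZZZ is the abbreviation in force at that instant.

2022-07-16 12:42 HYR

Query: 2022-07-16 08:42 UTC
Rule 3/3 (HYR, +04:00): 2022-07-03 09:32 UTC ≤ query < +∞
8·60 + 42 + 240 = 762 min
762 = 0·1440 + 762; 762 = 12·60 + 42 → 12:42, same day
→ 2022-07-16 12:42 HYR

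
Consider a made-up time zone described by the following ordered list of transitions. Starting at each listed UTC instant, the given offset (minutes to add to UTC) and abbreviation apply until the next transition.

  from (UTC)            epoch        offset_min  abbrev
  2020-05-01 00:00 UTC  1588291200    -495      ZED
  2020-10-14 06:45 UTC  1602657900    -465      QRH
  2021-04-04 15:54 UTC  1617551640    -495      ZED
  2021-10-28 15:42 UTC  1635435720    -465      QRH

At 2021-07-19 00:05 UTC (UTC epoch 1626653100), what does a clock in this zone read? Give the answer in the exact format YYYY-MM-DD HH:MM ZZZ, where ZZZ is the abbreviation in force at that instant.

Query: 2021-07-19 00:05 UTC
Rule 3/4 (ZED, -08:15): 2021-04-04 15:54 UTC ≤ query < 2021-10-28 15:42 UTC
0·60 + 5 - 495 = -490 min
-490 = -1·1440 + 950; 950 = 15·60 + 50 → 15:50, 2021-07-19 - 1 day = 2021-07-18
→ 2021-07-18 15:50 ZED

2021-07-18 15:50 ZED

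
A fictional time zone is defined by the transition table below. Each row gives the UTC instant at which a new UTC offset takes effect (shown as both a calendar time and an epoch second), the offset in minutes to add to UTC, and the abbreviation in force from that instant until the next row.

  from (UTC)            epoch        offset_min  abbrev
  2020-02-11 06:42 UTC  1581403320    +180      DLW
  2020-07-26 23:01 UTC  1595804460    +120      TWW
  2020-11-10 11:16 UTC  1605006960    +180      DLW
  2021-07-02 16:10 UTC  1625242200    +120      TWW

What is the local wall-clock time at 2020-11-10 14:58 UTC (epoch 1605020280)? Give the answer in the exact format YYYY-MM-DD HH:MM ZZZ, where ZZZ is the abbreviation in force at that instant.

Query: 2020-11-10 14:58 UTC
Rule 3/4 (DLW, +03:00): 2020-11-10 11:16 UTC ≤ query < 2021-07-02 16:10 UTC
14·60 + 58 + 180 = 1078 min
1078 = 0·1440 + 1078; 1078 = 17·60 + 58 → 17:58, same day
→ 2020-11-10 17:58 DLW

2020-11-10 17:58 DLW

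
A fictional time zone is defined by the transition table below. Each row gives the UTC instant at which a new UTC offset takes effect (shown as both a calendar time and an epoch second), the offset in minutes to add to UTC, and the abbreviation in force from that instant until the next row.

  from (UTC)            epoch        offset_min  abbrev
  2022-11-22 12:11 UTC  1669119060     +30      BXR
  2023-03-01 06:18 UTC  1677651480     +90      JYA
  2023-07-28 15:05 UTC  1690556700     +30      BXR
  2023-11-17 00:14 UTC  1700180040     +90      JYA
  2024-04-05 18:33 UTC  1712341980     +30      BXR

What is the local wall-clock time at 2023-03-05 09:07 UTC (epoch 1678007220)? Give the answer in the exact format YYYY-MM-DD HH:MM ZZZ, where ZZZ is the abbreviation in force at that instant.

Query: 2023-03-05 09:07 UTC
Rule 2/5 (JYA, +01:30): 2023-03-01 06:18 UTC ≤ query < 2023-07-28 15:05 UTC
9·60 + 7 + 90 = 637 min
637 = 0·1440 + 637; 637 = 10·60 + 37 → 10:37, same day
→ 2023-03-05 10:37 JYA

2023-03-05 10:37 JYA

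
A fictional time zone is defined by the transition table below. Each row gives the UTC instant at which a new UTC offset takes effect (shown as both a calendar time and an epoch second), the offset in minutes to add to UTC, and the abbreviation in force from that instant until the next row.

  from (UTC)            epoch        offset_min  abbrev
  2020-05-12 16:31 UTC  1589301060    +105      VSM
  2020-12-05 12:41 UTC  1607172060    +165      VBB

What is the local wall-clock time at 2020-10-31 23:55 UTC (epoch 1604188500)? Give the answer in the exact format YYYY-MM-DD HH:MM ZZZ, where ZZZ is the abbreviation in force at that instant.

2020-11-01 01:40 VSM

Query: 2020-10-31 23:55 UTC
Rule 1/2 (VSM, +01:45): 2020-05-12 16:31 UTC ≤ query < 2020-12-05 12:41 UTC
23·60 + 55 + 105 = 1540 min
1540 = 1·1440 + 100; 100 = 1·60 + 40 → 01:40, 2020-10-31 + 1 day = 2020-11-01
→ 2020-11-01 01:40 VSM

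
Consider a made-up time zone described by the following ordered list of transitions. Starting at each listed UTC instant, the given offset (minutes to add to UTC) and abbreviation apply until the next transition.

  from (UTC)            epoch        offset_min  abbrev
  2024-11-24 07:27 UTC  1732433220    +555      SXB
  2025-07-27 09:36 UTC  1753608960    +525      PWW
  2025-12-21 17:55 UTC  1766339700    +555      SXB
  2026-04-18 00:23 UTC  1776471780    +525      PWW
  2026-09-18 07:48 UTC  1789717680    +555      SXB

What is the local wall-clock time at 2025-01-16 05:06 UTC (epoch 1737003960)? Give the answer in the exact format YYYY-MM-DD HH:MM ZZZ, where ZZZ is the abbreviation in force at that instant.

Query: 2025-01-16 05:06 UTC
Rule 1/5 (SXB, +09:15): 2024-11-24 07:27 UTC ≤ query < 2025-07-27 09:36 UTC
5·60 + 6 + 555 = 861 min
861 = 0·1440 + 861; 861 = 14·60 + 21 → 14:21, same day
→ 2025-01-16 14:21 SXB

2025-01-16 14:21 SXB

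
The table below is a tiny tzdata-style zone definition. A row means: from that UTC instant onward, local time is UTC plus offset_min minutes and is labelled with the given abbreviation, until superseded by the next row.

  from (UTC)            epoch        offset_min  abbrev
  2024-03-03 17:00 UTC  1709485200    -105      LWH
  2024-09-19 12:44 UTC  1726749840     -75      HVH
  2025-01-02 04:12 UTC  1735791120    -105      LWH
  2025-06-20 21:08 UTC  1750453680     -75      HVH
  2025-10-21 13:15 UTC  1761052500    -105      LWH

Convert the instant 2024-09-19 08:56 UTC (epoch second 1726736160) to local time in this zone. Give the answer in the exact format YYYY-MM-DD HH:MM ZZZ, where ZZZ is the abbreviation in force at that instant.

2024-09-19 07:11 LWH

Query: 2024-09-19 08:56 UTC
Rule 1/5 (LWH, -01:45): 2024-03-03 17:00 UTC ≤ query < 2024-09-19 12:44 UTC
8·60 + 56 - 105 = 431 min
431 = 0·1440 + 431; 431 = 7·60 + 11 → 07:11, same day
→ 2024-09-19 07:11 LWH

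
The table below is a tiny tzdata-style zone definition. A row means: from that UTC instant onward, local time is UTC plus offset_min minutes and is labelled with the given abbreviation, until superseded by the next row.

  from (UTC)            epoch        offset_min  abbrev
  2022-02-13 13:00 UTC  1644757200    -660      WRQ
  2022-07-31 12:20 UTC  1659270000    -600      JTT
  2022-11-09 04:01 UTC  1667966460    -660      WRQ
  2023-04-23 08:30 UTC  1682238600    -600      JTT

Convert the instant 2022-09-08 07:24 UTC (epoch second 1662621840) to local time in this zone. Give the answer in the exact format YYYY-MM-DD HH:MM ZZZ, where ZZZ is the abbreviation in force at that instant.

2022-09-07 21:24 JTT

Query: 2022-09-08 07:24 UTC
Rule 2/4 (JTT, -10:00): 2022-07-31 12:20 UTC ≤ query < 2022-11-09 04:01 UTC
7·60 + 24 - 600 = -156 min
-156 = -1·1440 + 1284; 1284 = 21·60 + 24 → 21:24, 2022-09-08 - 1 day = 2022-09-07
→ 2022-09-07 21:24 JTT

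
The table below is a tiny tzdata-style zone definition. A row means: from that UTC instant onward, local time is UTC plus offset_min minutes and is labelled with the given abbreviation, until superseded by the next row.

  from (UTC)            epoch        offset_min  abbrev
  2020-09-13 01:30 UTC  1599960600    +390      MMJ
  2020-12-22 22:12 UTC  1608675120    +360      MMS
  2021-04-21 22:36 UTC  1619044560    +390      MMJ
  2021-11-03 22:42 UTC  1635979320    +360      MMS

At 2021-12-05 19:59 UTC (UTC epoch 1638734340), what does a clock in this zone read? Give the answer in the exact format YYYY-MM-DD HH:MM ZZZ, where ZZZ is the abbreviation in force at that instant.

Query: 2021-12-05 19:59 UTC
Rule 4/4 (MMS, +06:00): 2021-11-03 22:42 UTC ≤ query < +∞
19·60 + 59 + 360 = 1559 min
1559 = 1·1440 + 119; 119 = 1·60 + 59 → 01:59, 2021-12-05 + 1 day = 2021-12-06
→ 2021-12-06 01:59 MMS

2021-12-06 01:59 MMS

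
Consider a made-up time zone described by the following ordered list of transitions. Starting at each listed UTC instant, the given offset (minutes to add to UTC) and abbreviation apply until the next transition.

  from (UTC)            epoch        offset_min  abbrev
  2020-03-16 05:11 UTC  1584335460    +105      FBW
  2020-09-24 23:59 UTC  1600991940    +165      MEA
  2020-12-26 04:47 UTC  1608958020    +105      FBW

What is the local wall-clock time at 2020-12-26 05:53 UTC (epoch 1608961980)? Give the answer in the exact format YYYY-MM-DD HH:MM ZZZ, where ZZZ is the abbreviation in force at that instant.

2020-12-26 07:38 FBW

Query: 2020-12-26 05:53 UTC
Rule 3/3 (FBW, +01:45): 2020-12-26 04:47 UTC ≤ query < +∞
5·60 + 53 + 105 = 458 min
458 = 0·1440 + 458; 458 = 7·60 + 38 → 07:38, same day
→ 2020-12-26 07:38 FBW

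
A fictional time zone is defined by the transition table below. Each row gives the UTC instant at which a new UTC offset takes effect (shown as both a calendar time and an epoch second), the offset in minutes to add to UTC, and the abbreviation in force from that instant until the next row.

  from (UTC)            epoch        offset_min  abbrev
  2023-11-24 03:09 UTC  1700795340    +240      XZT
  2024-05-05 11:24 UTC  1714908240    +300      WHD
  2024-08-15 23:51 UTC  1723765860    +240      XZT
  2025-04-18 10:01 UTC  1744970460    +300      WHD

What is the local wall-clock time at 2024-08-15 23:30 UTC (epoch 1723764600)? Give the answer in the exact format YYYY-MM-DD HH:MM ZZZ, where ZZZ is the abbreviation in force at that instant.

2024-08-16 04:30 WHD

Query: 2024-08-15 23:30 UTC
Rule 2/4 (WHD, +05:00): 2024-05-05 11:24 UTC ≤ query < 2024-08-15 23:51 UTC
23·60 + 30 + 300 = 1710 min
1710 = 1·1440 + 270; 270 = 4·60 + 30 → 04:30, 2024-08-15 + 1 day = 2024-08-16
→ 2024-08-16 04:30 WHD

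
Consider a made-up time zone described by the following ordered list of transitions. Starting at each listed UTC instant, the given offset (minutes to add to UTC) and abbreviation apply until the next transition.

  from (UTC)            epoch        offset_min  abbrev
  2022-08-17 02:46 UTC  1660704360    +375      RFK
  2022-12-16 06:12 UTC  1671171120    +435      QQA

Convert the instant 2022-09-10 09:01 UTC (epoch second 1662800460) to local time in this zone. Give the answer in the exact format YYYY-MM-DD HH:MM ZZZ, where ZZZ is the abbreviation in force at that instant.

Query: 2022-09-10 09:01 UTC
Rule 1/2 (RFK, +06:15): 2022-08-17 02:46 UTC ≤ query < 2022-12-16 06:12 UTC
9·60 + 1 + 375 = 916 min
916 = 0·1440 + 916; 916 = 15·60 + 16 → 15:16, same day
→ 2022-09-10 15:16 RFK

2022-09-10 15:16 RFK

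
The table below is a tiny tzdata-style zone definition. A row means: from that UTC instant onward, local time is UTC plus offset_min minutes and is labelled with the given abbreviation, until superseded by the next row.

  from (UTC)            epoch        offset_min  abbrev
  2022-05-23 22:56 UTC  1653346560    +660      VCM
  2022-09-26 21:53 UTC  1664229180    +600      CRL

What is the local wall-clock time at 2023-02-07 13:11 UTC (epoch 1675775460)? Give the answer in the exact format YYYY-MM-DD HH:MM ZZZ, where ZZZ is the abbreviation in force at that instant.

Query: 2023-02-07 13:11 UTC
Rule 2/2 (CRL, +10:00): 2022-09-26 21:53 UTC ≤ query < +∞
13·60 + 11 + 600 = 1391 min
1391 = 0·1440 + 1391; 1391 = 23·60 + 11 → 23:11, same day
→ 2023-02-07 23:11 CRL

2023-02-07 23:11 CRL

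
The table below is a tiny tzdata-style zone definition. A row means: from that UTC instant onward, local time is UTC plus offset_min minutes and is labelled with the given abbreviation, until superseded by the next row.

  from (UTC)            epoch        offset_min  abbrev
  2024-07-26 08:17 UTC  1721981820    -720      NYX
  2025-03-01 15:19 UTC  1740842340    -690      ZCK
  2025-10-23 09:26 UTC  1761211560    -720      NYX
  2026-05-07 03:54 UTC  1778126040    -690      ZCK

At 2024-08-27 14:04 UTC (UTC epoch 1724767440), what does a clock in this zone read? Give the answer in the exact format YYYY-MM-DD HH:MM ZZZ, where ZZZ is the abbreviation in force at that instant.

Query: 2024-08-27 14:04 UTC
Rule 1/4 (NYX, -12:00): 2024-07-26 08:17 UTC ≤ query < 2025-03-01 15:19 UTC
14·60 + 4 - 720 = 124 min
124 = 0·1440 + 124; 124 = 2·60 + 4 → 02:04, same day
→ 2024-08-27 02:04 NYX

2024-08-27 02:04 NYX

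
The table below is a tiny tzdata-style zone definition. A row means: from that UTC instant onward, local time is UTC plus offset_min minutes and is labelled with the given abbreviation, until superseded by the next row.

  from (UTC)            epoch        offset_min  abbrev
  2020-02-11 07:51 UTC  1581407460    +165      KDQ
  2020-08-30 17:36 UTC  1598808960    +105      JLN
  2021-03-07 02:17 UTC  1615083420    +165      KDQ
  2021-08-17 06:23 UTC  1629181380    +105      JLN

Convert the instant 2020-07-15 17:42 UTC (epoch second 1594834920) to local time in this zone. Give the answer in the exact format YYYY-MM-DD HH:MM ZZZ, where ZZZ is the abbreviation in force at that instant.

2020-07-15 20:27 KDQ

Query: 2020-07-15 17:42 UTC
Rule 1/4 (KDQ, +02:45): 2020-02-11 07:51 UTC ≤ query < 2020-08-30 17:36 UTC
17·60 + 42 + 165 = 1227 min
1227 = 0·1440 + 1227; 1227 = 20·60 + 27 → 20:27, same day
→ 2020-07-15 20:27 KDQ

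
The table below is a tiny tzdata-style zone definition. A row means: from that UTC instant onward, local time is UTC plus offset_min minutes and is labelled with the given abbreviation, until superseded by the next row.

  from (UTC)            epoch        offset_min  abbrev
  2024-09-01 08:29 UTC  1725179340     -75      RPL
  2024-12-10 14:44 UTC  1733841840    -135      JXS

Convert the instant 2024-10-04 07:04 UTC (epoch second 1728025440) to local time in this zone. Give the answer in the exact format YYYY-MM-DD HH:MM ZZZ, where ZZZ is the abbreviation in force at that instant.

2024-10-04 05:49 RPL

Query: 2024-10-04 07:04 UTC
Rule 1/2 (RPL, -01:15): 2024-09-01 08:29 UTC ≤ query < 2024-12-10 14:44 UTC
7·60 + 4 - 75 = 349 min
349 = 0·1440 + 349; 349 = 5·60 + 49 → 05:49, same day
→ 2024-10-04 05:49 RPL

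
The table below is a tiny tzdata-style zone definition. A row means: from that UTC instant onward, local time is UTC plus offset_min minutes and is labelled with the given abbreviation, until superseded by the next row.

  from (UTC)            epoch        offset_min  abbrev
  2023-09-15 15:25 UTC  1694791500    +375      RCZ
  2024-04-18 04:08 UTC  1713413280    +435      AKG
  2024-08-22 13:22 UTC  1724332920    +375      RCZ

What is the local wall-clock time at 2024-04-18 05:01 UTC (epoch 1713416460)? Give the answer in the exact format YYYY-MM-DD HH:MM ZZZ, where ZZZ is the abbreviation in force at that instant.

2024-04-18 12:16 AKG

Query: 2024-04-18 05:01 UTC
Rule 2/3 (AKG, +07:15): 2024-04-18 04:08 UTC ≤ query < 2024-08-22 13:22 UTC
5·60 + 1 + 435 = 736 min
736 = 0·1440 + 736; 736 = 12·60 + 16 → 12:16, same day
→ 2024-04-18 12:16 AKG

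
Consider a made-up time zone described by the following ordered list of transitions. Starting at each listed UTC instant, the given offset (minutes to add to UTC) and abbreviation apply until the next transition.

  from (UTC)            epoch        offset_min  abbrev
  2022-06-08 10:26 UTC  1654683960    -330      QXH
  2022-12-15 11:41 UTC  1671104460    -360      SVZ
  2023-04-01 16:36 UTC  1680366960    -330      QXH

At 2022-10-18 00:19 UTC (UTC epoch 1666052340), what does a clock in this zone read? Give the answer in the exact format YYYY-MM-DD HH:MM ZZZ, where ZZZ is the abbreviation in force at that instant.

Query: 2022-10-18 00:19 UTC
Rule 1/3 (QXH, -05:30): 2022-06-08 10:26 UTC ≤ query < 2022-12-15 11:41 UTC
0·60 + 19 - 330 = -311 min
-311 = -1·1440 + 1129; 1129 = 18·60 + 49 → 18:49, 2022-10-18 - 1 day = 2022-10-17
→ 2022-10-17 18:49 QXH

2022-10-17 18:49 QXH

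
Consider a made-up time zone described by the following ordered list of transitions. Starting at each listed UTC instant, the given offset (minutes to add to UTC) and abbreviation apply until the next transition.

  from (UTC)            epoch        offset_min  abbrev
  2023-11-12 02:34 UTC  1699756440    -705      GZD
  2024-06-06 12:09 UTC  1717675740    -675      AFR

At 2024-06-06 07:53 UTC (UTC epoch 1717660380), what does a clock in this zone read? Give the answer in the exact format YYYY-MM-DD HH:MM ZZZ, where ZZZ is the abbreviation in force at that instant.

2024-06-05 20:08 GZD

Query: 2024-06-06 07:53 UTC
Rule 1/2 (GZD, -11:45): 2023-11-12 02:34 UTC ≤ query < 2024-06-06 12:09 UTC
7·60 + 53 - 705 = -232 min
-232 = -1·1440 + 1208; 1208 = 20·60 + 8 → 20:08, 2024-06-06 - 1 day = 2024-06-05
→ 2024-06-05 20:08 GZD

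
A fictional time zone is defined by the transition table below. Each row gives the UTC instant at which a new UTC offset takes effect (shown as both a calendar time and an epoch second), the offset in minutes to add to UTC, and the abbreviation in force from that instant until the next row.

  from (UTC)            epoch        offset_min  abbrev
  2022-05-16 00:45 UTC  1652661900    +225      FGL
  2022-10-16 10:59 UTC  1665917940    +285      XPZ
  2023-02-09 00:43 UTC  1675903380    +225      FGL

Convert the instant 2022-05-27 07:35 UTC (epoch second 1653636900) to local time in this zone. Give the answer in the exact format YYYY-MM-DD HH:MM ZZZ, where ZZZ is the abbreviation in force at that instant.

Query: 2022-05-27 07:35 UTC
Rule 1/3 (FGL, +03:45): 2022-05-16 00:45 UTC ≤ query < 2022-10-16 10:59 UTC
7·60 + 35 + 225 = 680 min
680 = 0·1440 + 680; 680 = 11·60 + 20 → 11:20, same day
→ 2022-05-27 11:20 FGL

2022-05-27 11:20 FGL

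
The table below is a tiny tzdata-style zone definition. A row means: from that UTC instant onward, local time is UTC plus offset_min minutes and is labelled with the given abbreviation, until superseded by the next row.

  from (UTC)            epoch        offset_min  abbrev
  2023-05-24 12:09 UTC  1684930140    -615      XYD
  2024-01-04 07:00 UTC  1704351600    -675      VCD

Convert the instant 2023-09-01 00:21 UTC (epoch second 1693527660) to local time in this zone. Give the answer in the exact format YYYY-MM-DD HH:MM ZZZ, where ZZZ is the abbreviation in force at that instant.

2023-08-31 14:06 XYD

Query: 2023-09-01 00:21 UTC
Rule 1/2 (XYD, -10:15): 2023-05-24 12:09 UTC ≤ query < 2024-01-04 07:00 UTC
0·60 + 21 - 615 = -594 min
-594 = -1·1440 + 846; 846 = 14·60 + 6 → 14:06, 2023-09-01 - 1 day = 2023-08-31
→ 2023-08-31 14:06 XYD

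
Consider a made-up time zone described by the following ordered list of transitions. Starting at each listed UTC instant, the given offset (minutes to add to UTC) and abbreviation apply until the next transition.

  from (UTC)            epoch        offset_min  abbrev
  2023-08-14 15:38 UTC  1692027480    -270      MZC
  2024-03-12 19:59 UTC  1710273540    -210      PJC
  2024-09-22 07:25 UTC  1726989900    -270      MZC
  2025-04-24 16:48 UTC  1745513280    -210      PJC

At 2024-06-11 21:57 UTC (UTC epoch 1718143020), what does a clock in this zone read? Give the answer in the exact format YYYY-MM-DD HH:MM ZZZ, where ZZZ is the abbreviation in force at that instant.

2024-06-11 18:27 PJC

Query: 2024-06-11 21:57 UTC
Rule 2/4 (PJC, -03:30): 2024-03-12 19:59 UTC ≤ query < 2024-09-22 07:25 UTC
21·60 + 57 - 210 = 1107 min
1107 = 0·1440 + 1107; 1107 = 18·60 + 27 → 18:27, same day
→ 2024-06-11 18:27 PJC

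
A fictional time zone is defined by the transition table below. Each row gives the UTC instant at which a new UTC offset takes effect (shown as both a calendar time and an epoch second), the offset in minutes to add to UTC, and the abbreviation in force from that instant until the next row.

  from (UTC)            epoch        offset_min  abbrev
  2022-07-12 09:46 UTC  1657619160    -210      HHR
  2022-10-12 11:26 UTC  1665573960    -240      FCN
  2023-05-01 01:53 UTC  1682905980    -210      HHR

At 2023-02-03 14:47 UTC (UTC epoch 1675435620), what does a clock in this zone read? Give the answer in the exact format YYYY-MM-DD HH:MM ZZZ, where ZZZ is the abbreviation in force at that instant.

2023-02-03 10:47 FCN

Query: 2023-02-03 14:47 UTC
Rule 2/3 (FCN, -04:00): 2022-10-12 11:26 UTC ≤ query < 2023-05-01 01:53 UTC
14·60 + 47 - 240 = 647 min
647 = 0·1440 + 647; 647 = 10·60 + 47 → 10:47, same day
→ 2023-02-03 10:47 FCN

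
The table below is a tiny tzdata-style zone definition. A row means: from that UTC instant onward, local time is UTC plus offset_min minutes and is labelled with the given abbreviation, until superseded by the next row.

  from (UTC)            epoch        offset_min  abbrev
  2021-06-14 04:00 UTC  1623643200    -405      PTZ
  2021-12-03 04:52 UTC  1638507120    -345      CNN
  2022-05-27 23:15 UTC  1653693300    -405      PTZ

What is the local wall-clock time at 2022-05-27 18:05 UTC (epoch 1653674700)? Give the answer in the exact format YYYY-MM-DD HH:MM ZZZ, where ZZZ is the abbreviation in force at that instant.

Query: 2022-05-27 18:05 UTC
Rule 2/3 (CNN, -05:45): 2021-12-03 04:52 UTC ≤ query < 2022-05-27 23:15 UTC
18·60 + 5 - 345 = 740 min
740 = 0·1440 + 740; 740 = 12·60 + 20 → 12:20, same day
→ 2022-05-27 12:20 CNN

2022-05-27 12:20 CNN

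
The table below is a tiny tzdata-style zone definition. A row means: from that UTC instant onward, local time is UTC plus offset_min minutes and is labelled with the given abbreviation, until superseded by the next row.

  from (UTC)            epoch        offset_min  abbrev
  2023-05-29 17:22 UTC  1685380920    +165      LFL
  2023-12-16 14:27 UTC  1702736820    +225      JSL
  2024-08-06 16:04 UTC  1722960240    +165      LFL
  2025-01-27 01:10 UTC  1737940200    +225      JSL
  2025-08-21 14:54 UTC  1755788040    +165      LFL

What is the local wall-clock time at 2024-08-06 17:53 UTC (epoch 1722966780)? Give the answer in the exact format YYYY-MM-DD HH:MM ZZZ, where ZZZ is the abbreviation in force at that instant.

2024-08-06 20:38 LFL

Query: 2024-08-06 17:53 UTC
Rule 3/5 (LFL, +02:45): 2024-08-06 16:04 UTC ≤ query < 2025-01-27 01:10 UTC
17·60 + 53 + 165 = 1238 min
1238 = 0·1440 + 1238; 1238 = 20·60 + 38 → 20:38, same day
→ 2024-08-06 20:38 LFL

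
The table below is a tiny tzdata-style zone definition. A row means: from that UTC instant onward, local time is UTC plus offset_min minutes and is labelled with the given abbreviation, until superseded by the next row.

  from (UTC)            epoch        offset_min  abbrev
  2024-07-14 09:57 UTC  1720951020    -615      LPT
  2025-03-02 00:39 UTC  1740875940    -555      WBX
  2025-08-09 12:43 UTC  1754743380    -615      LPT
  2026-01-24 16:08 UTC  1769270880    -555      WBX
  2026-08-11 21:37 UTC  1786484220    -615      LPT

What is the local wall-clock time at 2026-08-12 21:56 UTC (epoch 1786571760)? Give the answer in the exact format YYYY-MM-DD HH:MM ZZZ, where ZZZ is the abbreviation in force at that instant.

Query: 2026-08-12 21:56 UTC
Rule 5/5 (LPT, -10:15): 2026-08-11 21:37 UTC ≤ query < +∞
21·60 + 56 - 615 = 701 min
701 = 0·1440 + 701; 701 = 11·60 + 41 → 11:41, same day
→ 2026-08-12 11:41 LPT

2026-08-12 11:41 LPT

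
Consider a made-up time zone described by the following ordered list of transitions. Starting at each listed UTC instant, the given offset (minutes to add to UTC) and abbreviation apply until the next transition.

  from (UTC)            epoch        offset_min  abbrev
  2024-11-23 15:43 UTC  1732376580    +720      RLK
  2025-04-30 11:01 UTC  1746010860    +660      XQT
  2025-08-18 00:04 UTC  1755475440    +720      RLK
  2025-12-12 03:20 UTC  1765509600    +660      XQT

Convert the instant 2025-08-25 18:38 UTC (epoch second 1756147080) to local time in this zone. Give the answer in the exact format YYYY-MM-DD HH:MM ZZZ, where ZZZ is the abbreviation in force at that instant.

Query: 2025-08-25 18:38 UTC
Rule 3/4 (RLK, +12:00): 2025-08-18 00:04 UTC ≤ query < 2025-12-12 03:20 UTC
18·60 + 38 + 720 = 1838 min
1838 = 1·1440 + 398; 398 = 6·60 + 38 → 06:38, 2025-08-25 + 1 day = 2025-08-26
→ 2025-08-26 06:38 RLK

2025-08-26 06:38 RLK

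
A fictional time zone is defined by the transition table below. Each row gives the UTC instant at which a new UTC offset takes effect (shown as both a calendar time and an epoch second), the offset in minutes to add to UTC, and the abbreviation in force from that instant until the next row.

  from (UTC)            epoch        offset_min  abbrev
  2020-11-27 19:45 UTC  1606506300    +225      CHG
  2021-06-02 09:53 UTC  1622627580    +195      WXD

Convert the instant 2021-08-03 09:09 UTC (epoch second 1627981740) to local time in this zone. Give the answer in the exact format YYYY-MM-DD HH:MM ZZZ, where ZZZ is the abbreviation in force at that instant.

2021-08-03 12:24 WXD

Query: 2021-08-03 09:09 UTC
Rule 2/2 (WXD, +03:15): 2021-06-02 09:53 UTC ≤ query < +∞
9·60 + 9 + 195 = 744 min
744 = 0·1440 + 744; 744 = 12·60 + 24 → 12:24, same day
→ 2021-08-03 12:24 WXD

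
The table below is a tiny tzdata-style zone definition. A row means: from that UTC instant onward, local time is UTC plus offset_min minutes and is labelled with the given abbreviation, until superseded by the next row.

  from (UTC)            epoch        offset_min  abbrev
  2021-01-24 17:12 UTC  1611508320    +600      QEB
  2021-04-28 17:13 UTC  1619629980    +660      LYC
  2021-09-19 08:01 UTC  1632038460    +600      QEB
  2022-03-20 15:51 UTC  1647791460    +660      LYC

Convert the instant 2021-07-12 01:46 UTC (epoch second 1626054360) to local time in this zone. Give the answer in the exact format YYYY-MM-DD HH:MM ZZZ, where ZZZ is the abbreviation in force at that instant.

Query: 2021-07-12 01:46 UTC
Rule 2/4 (LYC, +11:00): 2021-04-28 17:13 UTC ≤ query < 2021-09-19 08:01 UTC
1·60 + 46 + 660 = 766 min
766 = 0·1440 + 766; 766 = 12·60 + 46 → 12:46, same day
→ 2021-07-12 12:46 LYC

2021-07-12 12:46 LYC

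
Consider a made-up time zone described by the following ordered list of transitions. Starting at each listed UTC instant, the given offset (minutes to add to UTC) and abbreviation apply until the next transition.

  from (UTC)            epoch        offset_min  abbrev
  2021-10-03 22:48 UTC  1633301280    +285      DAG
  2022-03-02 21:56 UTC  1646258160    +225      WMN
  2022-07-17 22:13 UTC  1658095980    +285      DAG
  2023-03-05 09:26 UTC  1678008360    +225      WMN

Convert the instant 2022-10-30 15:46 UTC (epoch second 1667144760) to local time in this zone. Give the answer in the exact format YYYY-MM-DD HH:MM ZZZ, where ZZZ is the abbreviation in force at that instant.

Query: 2022-10-30 15:46 UTC
Rule 3/4 (DAG, +04:45): 2022-07-17 22:13 UTC ≤ query < 2023-03-05 09:26 UTC
15·60 + 46 + 285 = 1231 min
1231 = 0·1440 + 1231; 1231 = 20·60 + 31 → 20:31, same day
→ 2022-10-30 20:31 DAG

2022-10-30 20:31 DAG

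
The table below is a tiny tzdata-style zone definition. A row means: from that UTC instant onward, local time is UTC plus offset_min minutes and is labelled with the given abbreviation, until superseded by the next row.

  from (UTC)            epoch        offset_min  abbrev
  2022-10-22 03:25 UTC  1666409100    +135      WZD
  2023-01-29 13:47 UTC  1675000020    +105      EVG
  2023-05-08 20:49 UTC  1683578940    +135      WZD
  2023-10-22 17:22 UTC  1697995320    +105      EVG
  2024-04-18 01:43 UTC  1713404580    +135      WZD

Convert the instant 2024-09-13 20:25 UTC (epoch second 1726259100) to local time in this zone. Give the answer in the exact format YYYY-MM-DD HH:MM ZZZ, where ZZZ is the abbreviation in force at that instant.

Query: 2024-09-13 20:25 UTC
Rule 5/5 (WZD, +02:15): 2024-04-18 01:43 UTC ≤ query < +∞
20·60 + 25 + 135 = 1360 min
1360 = 0·1440 + 1360; 1360 = 22·60 + 40 → 22:40, same day
→ 2024-09-13 22:40 WZD

2024-09-13 22:40 WZD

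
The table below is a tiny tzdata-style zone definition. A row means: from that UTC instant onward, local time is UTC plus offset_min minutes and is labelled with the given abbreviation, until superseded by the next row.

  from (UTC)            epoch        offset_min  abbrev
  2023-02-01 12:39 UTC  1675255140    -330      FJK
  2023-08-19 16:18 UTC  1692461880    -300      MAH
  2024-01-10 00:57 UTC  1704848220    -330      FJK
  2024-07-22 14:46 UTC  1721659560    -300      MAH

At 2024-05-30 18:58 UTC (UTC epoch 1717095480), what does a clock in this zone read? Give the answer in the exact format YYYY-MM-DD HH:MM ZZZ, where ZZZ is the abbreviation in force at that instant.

2024-05-30 13:28 FJK

Query: 2024-05-30 18:58 UTC
Rule 3/4 (FJK, -05:30): 2024-01-10 00:57 UTC ≤ query < 2024-07-22 14:46 UTC
18·60 + 58 - 330 = 808 min
808 = 0·1440 + 808; 808 = 13·60 + 28 → 13:28, same day
→ 2024-05-30 13:28 FJK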